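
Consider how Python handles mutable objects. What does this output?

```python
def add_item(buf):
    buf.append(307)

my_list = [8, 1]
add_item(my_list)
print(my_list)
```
[8, 1, 307]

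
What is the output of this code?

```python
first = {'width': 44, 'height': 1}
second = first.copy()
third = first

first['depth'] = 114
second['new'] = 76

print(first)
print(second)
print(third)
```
{'width': 44, 'height': 1, 'depth': 114}
{'width': 44, 'height': 1, 'new': 76}
{'width': 44, 'height': 1, 'depth': 114}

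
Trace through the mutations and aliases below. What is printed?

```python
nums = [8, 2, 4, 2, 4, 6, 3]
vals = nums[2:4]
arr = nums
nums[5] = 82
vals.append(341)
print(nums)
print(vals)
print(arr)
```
[8, 2, 4, 2, 4, 82, 3]
[4, 2, 341]
[8, 2, 4, 2, 4, 82, 3]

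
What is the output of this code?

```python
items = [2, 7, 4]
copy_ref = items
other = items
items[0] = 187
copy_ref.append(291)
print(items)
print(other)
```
[187, 7, 4, 291]
[187, 7, 4, 291]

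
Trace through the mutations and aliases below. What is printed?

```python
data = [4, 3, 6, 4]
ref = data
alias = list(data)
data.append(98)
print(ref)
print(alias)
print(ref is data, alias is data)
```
[4, 3, 6, 4, 98]
[4, 3, 6, 4]
True False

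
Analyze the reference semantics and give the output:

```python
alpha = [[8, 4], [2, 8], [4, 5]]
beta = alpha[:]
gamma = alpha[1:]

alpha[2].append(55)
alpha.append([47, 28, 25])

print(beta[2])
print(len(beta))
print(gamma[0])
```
[4, 5, 55]
3
[2, 8]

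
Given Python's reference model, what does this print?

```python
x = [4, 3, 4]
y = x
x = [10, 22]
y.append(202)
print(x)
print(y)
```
[10, 22]
[4, 3, 4, 202]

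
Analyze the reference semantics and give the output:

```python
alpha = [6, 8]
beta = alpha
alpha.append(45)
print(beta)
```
[6, 8, 45]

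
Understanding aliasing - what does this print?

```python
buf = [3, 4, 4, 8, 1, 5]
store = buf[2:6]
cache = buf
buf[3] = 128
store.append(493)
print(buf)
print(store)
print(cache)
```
[3, 4, 4, 128, 1, 5]
[4, 8, 1, 5, 493]
[3, 4, 4, 128, 1, 5]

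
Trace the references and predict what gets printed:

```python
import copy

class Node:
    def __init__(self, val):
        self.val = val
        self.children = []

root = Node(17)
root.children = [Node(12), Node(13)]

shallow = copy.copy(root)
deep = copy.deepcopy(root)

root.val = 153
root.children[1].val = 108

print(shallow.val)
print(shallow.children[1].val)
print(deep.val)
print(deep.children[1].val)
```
17
108
17
13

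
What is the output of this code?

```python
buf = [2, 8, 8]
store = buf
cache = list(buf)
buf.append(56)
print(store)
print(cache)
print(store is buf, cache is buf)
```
[2, 8, 8, 56]
[2, 8, 8]
True False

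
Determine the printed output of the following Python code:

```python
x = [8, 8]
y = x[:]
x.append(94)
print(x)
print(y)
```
[8, 8, 94]
[8, 8]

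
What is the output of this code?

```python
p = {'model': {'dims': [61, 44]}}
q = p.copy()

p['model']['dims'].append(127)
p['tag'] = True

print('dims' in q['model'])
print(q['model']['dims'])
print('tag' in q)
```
True
[61, 44, 127]
False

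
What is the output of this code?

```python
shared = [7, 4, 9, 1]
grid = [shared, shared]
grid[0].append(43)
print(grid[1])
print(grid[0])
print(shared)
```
[7, 4, 9, 1, 43]
[7, 4, 9, 1, 43]
[7, 4, 9, 1, 43]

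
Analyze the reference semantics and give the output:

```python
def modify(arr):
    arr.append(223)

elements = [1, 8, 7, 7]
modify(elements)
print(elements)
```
[1, 8, 7, 7, 223]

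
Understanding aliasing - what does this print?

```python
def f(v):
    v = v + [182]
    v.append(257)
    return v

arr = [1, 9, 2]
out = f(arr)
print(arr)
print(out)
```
[1, 9, 2]
[1, 9, 2, 182, 257]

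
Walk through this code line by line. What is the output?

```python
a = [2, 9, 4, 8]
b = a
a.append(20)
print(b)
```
[2, 9, 4, 8, 20]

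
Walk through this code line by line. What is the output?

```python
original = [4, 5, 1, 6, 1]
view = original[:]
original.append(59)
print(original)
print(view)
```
[4, 5, 1, 6, 1, 59]
[4, 5, 1, 6, 1]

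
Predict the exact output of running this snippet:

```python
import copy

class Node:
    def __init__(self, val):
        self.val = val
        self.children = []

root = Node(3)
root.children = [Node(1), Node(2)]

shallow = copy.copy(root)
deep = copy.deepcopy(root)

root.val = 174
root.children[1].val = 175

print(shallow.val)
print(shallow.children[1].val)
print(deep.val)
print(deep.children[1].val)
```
3
175
3
2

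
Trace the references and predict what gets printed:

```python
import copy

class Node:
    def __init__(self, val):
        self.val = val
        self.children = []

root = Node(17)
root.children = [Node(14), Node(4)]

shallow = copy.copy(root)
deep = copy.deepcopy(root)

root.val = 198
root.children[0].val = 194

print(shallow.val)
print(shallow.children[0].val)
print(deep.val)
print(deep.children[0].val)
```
17
194
17
14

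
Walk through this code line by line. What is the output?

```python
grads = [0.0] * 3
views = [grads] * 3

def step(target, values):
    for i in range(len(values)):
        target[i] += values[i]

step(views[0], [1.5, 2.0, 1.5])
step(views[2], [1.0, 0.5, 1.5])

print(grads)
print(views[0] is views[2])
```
[2.5, 2.5, 3.0]
True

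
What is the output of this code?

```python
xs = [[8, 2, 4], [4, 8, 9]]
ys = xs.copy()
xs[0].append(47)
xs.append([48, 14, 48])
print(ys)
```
[[8, 2, 4, 47], [4, 8, 9]]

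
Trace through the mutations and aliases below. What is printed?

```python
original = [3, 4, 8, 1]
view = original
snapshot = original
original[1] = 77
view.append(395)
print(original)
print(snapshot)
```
[3, 77, 8, 1, 395]
[3, 77, 8, 1, 395]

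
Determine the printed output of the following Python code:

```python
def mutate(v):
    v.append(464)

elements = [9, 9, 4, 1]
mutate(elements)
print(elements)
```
[9, 9, 4, 1, 464]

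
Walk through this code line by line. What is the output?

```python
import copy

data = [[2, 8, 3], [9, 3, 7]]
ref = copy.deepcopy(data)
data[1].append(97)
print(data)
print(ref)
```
[[2, 8, 3], [9, 3, 7, 97]]
[[2, 8, 3], [9, 3, 7]]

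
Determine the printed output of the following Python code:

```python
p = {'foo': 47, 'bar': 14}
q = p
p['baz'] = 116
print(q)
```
{'foo': 47, 'bar': 14, 'baz': 116}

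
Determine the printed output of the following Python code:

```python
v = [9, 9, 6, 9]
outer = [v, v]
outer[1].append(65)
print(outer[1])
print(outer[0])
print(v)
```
[9, 9, 6, 9, 65]
[9, 9, 6, 9, 65]
[9, 9, 6, 9, 65]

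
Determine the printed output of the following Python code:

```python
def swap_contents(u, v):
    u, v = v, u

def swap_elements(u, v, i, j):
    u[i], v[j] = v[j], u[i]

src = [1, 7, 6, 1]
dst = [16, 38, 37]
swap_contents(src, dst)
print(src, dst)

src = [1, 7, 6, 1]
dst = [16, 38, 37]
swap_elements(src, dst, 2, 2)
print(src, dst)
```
[1, 7, 6, 1] [16, 38, 37]
[1, 7, 37, 1] [16, 38, 6]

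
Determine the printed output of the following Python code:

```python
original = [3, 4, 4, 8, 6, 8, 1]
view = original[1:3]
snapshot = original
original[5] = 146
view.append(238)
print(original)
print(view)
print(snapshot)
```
[3, 4, 4, 8, 6, 146, 1]
[4, 4, 238]
[3, 4, 4, 8, 6, 146, 1]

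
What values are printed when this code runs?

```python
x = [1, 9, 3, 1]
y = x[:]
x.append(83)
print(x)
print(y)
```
[1, 9, 3, 1, 83]
[1, 9, 3, 1]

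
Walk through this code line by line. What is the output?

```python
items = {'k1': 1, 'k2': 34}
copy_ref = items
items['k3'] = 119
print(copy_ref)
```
{'k1': 1, 'k2': 34, 'k3': 119}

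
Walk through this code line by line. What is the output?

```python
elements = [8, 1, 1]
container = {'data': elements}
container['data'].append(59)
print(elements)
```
[8, 1, 1, 59]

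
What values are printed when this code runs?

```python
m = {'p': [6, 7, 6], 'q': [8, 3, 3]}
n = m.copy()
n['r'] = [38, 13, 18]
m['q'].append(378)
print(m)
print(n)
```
{'p': [6, 7, 6], 'q': [8, 3, 3, 378]}
{'p': [6, 7, 6], 'q': [8, 3, 3, 378], 'r': [38, 13, 18]}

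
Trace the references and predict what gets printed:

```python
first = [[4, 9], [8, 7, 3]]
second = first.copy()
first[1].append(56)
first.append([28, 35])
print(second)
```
[[4, 9], [8, 7, 3, 56]]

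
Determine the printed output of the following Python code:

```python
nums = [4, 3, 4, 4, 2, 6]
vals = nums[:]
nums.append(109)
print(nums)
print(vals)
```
[4, 3, 4, 4, 2, 6, 109]
[4, 3, 4, 4, 2, 6]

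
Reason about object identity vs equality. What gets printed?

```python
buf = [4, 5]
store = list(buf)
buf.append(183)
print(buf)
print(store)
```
[4, 5, 183]
[4, 5]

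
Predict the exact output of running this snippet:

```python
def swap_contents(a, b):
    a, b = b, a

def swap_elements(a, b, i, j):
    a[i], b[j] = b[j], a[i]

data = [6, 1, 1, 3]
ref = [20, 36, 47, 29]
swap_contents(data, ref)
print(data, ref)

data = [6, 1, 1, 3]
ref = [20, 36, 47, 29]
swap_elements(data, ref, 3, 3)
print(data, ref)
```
[6, 1, 1, 3] [20, 36, 47, 29]
[6, 1, 1, 29] [20, 36, 47, 3]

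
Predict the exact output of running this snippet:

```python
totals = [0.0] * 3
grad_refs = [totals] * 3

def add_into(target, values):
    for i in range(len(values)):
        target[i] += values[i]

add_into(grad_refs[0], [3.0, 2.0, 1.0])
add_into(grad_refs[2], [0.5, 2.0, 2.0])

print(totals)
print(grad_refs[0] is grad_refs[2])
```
[3.5, 4.0, 3.0]
True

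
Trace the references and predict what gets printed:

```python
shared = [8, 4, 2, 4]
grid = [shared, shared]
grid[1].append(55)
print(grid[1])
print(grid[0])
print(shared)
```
[8, 4, 2, 4, 55]
[8, 4, 2, 4, 55]
[8, 4, 2, 4, 55]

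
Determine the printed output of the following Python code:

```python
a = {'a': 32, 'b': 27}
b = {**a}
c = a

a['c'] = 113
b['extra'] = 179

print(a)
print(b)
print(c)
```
{'a': 32, 'b': 27, 'c': 113}
{'a': 32, 'b': 27, 'extra': 179}
{'a': 32, 'b': 27, 'c': 113}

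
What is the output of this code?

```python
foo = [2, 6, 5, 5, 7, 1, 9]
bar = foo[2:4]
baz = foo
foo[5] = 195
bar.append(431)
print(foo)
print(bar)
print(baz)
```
[2, 6, 5, 5, 7, 195, 9]
[5, 5, 431]
[2, 6, 5, 5, 7, 195, 9]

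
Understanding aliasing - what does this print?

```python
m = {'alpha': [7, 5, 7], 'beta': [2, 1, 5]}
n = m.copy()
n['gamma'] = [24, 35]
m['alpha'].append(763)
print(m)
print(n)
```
{'alpha': [7, 5, 7, 763], 'beta': [2, 1, 5]}
{'alpha': [7, 5, 7, 763], 'beta': [2, 1, 5], 'gamma': [24, 35]}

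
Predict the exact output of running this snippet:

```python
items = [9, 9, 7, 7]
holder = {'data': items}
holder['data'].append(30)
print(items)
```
[9, 9, 7, 7, 30]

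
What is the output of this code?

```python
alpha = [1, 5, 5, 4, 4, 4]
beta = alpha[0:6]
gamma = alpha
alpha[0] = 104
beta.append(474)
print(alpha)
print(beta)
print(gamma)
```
[104, 5, 5, 4, 4, 4]
[1, 5, 5, 4, 4, 4, 474]
[104, 5, 5, 4, 4, 4]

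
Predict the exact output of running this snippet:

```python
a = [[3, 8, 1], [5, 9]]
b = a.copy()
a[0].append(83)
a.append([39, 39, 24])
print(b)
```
[[3, 8, 1, 83], [5, 9]]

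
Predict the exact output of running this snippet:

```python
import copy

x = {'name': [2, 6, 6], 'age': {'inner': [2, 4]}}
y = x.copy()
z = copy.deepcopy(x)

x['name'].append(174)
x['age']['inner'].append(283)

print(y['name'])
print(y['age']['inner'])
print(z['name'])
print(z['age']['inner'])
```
[2, 6, 6, 174]
[2, 4, 283]
[2, 6, 6]
[2, 4]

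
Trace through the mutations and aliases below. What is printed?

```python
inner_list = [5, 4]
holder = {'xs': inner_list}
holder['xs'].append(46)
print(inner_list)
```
[5, 4, 46]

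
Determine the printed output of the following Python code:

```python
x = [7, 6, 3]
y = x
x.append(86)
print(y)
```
[7, 6, 3, 86]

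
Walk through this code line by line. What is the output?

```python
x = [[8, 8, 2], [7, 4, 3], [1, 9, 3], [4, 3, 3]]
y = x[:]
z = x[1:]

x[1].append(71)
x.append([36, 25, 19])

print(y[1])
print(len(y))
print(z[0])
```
[7, 4, 3, 71]
4
[7, 4, 3, 71]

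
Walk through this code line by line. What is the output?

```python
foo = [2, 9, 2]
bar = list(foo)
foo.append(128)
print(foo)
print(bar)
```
[2, 9, 2, 128]
[2, 9, 2]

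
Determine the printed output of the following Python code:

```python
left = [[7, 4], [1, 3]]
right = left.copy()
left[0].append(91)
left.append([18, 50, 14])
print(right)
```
[[7, 4, 91], [1, 3]]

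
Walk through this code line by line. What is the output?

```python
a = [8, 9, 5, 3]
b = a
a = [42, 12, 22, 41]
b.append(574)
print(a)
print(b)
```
[42, 12, 22, 41]
[8, 9, 5, 3, 574]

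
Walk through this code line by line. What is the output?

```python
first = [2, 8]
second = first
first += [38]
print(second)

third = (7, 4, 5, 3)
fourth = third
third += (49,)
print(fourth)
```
[2, 8, 38]
(7, 4, 5, 3)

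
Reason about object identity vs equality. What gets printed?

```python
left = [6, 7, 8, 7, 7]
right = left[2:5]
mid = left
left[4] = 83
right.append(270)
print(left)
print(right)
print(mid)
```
[6, 7, 8, 7, 83]
[8, 7, 7, 270]
[6, 7, 8, 7, 83]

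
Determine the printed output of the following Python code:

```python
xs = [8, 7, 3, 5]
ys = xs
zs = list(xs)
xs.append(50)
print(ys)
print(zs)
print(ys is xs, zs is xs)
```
[8, 7, 3, 5, 50]
[8, 7, 3, 5]
True False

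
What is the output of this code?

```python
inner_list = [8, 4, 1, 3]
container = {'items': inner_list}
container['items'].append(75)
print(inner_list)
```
[8, 4, 1, 3, 75]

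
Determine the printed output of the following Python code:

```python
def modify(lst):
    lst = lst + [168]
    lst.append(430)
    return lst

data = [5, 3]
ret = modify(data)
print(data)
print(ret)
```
[5, 3]
[5, 3, 168, 430]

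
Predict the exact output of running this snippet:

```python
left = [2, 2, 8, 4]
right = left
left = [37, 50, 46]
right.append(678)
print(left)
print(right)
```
[37, 50, 46]
[2, 2, 8, 4, 678]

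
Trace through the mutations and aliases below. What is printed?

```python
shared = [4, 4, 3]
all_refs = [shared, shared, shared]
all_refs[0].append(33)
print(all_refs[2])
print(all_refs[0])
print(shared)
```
[4, 4, 3, 33]
[4, 4, 3, 33]
[4, 4, 3, 33]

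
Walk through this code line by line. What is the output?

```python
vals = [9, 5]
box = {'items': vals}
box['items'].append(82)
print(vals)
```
[9, 5, 82]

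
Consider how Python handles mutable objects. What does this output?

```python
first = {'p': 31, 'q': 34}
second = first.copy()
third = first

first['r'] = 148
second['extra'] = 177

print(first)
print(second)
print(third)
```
{'p': 31, 'q': 34, 'r': 148}
{'p': 31, 'q': 34, 'extra': 177}
{'p': 31, 'q': 34, 'r': 148}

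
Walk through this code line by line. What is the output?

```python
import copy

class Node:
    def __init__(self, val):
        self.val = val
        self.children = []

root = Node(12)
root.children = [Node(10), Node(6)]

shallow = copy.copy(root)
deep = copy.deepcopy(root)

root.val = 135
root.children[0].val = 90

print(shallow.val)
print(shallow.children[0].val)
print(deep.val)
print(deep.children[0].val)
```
12
90
12
10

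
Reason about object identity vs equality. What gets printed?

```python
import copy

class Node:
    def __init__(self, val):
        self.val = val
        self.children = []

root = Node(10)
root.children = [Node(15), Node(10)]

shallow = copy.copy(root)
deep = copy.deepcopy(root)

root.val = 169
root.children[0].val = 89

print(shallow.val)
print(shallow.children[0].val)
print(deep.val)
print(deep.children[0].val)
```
10
89
10
15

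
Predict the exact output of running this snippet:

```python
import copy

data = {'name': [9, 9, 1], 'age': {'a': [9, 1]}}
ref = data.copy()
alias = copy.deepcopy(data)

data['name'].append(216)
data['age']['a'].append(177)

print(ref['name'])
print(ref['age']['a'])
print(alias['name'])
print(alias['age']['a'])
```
[9, 9, 1, 216]
[9, 1, 177]
[9, 9, 1]
[9, 1]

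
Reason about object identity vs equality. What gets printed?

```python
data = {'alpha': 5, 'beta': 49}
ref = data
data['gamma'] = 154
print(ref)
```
{'alpha': 5, 'beta': 49, 'gamma': 154}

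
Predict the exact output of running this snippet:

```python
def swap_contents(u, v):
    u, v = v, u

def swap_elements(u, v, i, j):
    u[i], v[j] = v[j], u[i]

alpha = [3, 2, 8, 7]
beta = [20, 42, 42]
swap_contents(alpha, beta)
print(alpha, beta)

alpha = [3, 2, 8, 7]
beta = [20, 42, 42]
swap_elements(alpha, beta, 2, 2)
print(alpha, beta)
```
[3, 2, 8, 7] [20, 42, 42]
[3, 2, 42, 7] [20, 42, 8]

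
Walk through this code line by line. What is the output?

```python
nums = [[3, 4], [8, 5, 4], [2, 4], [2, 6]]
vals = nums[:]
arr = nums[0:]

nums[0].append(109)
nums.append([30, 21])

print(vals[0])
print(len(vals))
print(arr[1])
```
[3, 4, 109]
4
[8, 5, 4]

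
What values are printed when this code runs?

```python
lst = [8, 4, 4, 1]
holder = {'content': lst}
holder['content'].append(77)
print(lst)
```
[8, 4, 4, 1, 77]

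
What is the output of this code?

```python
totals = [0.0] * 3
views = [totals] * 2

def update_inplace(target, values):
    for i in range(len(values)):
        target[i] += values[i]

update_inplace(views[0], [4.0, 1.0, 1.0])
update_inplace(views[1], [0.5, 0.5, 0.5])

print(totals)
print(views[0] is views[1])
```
[4.5, 1.5, 1.5]
True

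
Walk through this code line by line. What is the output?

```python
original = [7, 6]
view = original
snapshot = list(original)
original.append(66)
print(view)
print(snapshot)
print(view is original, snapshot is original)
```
[7, 6, 66]
[7, 6]
True False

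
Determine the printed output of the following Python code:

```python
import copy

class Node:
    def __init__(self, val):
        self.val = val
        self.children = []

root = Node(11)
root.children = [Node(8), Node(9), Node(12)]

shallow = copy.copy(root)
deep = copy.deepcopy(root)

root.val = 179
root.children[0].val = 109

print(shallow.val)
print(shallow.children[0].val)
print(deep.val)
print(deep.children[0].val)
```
11
109
11
8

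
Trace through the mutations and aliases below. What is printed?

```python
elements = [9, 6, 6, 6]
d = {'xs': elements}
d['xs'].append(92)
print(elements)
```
[9, 6, 6, 6, 92]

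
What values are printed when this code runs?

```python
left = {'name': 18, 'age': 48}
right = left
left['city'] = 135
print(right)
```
{'name': 18, 'age': 48, 'city': 135}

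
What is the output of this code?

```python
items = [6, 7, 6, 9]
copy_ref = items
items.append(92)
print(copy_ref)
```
[6, 7, 6, 9, 92]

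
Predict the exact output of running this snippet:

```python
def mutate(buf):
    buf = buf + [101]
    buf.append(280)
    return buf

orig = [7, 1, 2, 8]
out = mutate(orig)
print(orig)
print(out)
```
[7, 1, 2, 8]
[7, 1, 2, 8, 101, 280]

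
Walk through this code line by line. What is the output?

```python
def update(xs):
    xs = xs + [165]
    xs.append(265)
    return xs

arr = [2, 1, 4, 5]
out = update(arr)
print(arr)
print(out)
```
[2, 1, 4, 5]
[2, 1, 4, 5, 165, 265]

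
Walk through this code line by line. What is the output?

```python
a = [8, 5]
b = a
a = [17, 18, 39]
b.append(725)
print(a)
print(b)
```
[17, 18, 39]
[8, 5, 725]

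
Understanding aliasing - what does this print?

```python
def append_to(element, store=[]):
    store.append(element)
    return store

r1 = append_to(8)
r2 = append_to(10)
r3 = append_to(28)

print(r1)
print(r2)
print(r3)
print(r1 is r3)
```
[8, 10, 28]
[8, 10, 28]
[8, 10, 28]
True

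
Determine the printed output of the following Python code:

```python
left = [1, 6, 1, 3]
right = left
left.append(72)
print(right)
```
[1, 6, 1, 3, 72]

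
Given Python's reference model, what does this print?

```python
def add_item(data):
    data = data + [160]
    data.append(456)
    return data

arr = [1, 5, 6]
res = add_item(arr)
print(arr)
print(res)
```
[1, 5, 6]
[1, 5, 6, 160, 456]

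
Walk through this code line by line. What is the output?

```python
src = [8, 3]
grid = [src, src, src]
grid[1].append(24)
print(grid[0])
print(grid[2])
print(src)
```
[8, 3, 24]
[8, 3, 24]
[8, 3, 24]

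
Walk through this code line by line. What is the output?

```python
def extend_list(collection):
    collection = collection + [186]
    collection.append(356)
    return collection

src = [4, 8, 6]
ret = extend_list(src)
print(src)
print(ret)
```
[4, 8, 6]
[4, 8, 6, 186, 356]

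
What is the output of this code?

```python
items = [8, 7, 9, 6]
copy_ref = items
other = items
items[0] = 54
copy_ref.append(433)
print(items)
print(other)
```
[54, 7, 9, 6, 433]
[54, 7, 9, 6, 433]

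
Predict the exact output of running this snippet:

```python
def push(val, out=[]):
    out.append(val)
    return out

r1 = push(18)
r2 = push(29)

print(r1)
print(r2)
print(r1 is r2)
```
[18, 29]
[18, 29]
True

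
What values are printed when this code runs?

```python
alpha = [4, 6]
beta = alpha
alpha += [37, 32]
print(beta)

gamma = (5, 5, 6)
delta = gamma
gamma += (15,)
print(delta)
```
[4, 6, 37, 32]
(5, 5, 6)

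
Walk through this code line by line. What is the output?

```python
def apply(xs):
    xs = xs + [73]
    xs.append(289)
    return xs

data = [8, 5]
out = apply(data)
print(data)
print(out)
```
[8, 5]
[8, 5, 73, 289]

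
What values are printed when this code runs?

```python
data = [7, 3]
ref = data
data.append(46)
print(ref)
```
[7, 3, 46]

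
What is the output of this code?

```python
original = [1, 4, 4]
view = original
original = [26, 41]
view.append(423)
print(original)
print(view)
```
[26, 41]
[1, 4, 4, 423]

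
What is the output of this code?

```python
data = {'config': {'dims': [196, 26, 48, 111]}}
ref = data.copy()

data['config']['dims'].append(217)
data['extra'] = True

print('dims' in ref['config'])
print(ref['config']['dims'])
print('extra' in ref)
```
True
[196, 26, 48, 111, 217]
False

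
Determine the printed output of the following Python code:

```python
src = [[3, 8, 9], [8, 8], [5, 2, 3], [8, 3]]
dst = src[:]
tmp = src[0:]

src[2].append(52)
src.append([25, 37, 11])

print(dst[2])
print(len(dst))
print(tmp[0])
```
[5, 2, 3, 52]
4
[3, 8, 9]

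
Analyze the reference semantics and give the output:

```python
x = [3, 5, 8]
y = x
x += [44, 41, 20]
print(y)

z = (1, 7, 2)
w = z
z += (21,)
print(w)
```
[3, 5, 8, 44, 41, 20]
(1, 7, 2)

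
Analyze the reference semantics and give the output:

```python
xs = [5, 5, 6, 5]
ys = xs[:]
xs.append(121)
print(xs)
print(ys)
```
[5, 5, 6, 5, 121]
[5, 5, 6, 5]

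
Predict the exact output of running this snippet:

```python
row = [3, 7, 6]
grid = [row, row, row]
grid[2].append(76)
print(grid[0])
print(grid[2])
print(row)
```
[3, 7, 6, 76]
[3, 7, 6, 76]
[3, 7, 6, 76]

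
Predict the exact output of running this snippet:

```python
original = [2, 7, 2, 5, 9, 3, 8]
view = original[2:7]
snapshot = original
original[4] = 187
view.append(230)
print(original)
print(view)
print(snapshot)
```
[2, 7, 2, 5, 187, 3, 8]
[2, 5, 9, 3, 8, 230]
[2, 7, 2, 5, 187, 3, 8]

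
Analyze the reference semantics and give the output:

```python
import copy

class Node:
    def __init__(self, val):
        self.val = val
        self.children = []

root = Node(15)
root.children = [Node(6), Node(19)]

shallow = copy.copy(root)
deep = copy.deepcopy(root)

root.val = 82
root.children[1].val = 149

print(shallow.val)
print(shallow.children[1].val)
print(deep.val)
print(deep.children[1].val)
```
15
149
15
19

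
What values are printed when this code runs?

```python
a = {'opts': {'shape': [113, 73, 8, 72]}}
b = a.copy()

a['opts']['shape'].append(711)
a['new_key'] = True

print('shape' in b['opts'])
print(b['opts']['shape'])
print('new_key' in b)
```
True
[113, 73, 8, 72, 711]
False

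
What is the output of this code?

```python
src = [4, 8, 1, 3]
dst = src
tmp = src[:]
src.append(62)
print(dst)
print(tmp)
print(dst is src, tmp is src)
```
[4, 8, 1, 3, 62]
[4, 8, 1, 3]
True False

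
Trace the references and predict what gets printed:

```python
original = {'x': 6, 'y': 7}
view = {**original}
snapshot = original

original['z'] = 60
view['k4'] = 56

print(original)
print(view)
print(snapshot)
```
{'x': 6, 'y': 7, 'z': 60}
{'x': 6, 'y': 7, 'k4': 56}
{'x': 6, 'y': 7, 'z': 60}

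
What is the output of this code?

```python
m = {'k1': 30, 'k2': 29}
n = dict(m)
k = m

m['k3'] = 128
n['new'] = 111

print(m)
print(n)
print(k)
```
{'k1': 30, 'k2': 29, 'k3': 128}
{'k1': 30, 'k2': 29, 'new': 111}
{'k1': 30, 'k2': 29, 'k3': 128}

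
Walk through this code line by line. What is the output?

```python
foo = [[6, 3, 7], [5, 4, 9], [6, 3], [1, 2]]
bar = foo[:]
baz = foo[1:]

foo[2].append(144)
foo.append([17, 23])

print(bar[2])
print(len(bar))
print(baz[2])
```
[6, 3, 144]
4
[1, 2]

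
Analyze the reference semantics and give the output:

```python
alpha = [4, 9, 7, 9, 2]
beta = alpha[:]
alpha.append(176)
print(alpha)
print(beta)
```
[4, 9, 7, 9, 2, 176]
[4, 9, 7, 9, 2]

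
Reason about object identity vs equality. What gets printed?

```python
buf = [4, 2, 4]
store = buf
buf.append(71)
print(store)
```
[4, 2, 4, 71]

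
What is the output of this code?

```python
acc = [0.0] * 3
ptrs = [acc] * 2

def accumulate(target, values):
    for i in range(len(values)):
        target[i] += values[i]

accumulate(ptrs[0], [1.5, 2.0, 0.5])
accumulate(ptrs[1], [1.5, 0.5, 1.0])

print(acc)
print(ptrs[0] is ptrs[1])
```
[3.0, 2.5, 1.5]
True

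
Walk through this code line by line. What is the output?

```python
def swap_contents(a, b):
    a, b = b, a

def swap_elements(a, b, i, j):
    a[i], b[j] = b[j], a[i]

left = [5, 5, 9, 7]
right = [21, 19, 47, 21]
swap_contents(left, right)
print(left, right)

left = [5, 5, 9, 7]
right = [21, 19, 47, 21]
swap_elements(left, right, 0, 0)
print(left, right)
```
[5, 5, 9, 7] [21, 19, 47, 21]
[21, 5, 9, 7] [5, 19, 47, 21]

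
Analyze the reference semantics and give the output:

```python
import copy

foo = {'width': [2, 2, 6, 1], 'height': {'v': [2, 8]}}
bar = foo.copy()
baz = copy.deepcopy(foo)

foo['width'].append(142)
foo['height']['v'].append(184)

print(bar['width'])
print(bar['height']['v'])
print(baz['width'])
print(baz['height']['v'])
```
[2, 2, 6, 1, 142]
[2, 8, 184]
[2, 2, 6, 1]
[2, 8]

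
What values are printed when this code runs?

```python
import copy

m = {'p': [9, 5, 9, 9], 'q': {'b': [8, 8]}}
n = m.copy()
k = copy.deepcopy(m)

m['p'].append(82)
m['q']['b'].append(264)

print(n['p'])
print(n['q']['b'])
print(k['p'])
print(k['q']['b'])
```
[9, 5, 9, 9, 82]
[8, 8, 264]
[9, 5, 9, 9]
[8, 8]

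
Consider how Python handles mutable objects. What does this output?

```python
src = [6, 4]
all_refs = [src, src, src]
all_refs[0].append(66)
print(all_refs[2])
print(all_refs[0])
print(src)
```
[6, 4, 66]
[6, 4, 66]
[6, 4, 66]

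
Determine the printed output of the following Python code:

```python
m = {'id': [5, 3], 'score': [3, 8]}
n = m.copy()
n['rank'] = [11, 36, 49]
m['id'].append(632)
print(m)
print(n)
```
{'id': [5, 3, 632], 'score': [3, 8]}
{'id': [5, 3, 632], 'score': [3, 8], 'rank': [11, 36, 49]}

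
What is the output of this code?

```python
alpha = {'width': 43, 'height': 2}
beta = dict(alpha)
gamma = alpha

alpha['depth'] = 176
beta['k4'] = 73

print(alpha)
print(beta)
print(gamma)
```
{'width': 43, 'height': 2, 'depth': 176}
{'width': 43, 'height': 2, 'k4': 73}
{'width': 43, 'height': 2, 'depth': 176}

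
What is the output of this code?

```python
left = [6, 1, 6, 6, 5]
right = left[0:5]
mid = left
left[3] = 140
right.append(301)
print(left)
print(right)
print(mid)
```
[6, 1, 6, 140, 5]
[6, 1, 6, 6, 5, 301]
[6, 1, 6, 140, 5]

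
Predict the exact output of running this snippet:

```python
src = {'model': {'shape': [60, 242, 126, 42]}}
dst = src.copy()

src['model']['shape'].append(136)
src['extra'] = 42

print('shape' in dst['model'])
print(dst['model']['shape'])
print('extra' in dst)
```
True
[60, 242, 126, 42, 136]
False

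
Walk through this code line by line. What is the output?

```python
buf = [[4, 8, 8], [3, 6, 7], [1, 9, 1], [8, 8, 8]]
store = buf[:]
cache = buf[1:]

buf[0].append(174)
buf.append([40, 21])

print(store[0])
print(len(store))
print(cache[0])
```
[4, 8, 8, 174]
4
[3, 6, 7]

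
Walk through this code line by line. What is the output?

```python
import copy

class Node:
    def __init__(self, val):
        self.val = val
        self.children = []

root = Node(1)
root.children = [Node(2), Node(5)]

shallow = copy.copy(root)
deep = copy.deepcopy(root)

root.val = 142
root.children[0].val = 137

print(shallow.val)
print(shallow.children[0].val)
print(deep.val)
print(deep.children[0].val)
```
1
137
1
2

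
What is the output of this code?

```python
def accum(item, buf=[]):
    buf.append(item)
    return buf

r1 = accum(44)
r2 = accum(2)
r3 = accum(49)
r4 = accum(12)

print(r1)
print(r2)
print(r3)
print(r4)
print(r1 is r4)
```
[44, 2, 49, 12]
[44, 2, 49, 12]
[44, 2, 49, 12]
[44, 2, 49, 12]
True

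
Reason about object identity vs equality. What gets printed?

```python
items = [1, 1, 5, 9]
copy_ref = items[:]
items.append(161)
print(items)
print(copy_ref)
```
[1, 1, 5, 9, 161]
[1, 1, 5, 9]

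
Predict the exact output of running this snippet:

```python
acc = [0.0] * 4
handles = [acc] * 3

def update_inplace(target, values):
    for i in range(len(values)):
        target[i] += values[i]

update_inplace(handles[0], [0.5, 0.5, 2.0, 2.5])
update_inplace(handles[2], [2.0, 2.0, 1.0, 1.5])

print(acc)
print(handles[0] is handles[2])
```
[2.5, 2.5, 3.0, 4.0]
True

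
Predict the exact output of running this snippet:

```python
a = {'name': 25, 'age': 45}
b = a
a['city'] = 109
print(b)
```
{'name': 25, 'age': 45, 'city': 109}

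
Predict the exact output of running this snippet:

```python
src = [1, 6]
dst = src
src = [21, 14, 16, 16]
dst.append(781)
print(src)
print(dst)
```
[21, 14, 16, 16]
[1, 6, 781]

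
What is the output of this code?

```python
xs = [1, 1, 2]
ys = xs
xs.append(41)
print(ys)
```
[1, 1, 2, 41]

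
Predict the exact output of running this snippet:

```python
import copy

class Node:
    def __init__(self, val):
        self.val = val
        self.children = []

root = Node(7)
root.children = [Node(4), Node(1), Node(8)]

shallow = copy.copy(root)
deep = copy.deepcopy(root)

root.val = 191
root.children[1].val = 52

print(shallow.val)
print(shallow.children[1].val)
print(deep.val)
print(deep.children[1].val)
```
7
52
7
1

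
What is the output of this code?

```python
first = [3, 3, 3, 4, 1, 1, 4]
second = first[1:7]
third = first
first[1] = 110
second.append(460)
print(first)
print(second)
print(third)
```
[3, 110, 3, 4, 1, 1, 4]
[3, 3, 4, 1, 1, 4, 460]
[3, 110, 3, 4, 1, 1, 4]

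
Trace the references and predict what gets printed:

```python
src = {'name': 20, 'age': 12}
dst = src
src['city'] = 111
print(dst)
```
{'name': 20, 'age': 12, 'city': 111}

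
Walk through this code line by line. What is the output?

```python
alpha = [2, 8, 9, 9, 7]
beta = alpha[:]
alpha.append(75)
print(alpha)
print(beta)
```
[2, 8, 9, 9, 7, 75]
[2, 8, 9, 9, 7]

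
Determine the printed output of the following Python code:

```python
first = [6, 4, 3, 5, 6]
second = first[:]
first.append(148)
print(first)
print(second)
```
[6, 4, 3, 5, 6, 148]
[6, 4, 3, 5, 6]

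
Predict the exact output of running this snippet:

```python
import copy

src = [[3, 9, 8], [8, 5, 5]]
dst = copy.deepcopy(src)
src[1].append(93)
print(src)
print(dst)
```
[[3, 9, 8], [8, 5, 5, 93]]
[[3, 9, 8], [8, 5, 5]]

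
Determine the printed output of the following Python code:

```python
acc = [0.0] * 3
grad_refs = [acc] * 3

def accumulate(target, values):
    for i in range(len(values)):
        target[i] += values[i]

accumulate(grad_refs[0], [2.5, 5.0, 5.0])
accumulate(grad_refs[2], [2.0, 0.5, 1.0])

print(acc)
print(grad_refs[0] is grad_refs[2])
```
[4.5, 5.5, 6.0]
True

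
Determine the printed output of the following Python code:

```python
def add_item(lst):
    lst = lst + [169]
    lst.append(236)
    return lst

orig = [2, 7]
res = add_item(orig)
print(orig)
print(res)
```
[2, 7]
[2, 7, 169, 236]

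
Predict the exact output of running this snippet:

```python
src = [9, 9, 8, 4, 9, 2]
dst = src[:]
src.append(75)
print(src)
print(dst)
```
[9, 9, 8, 4, 9, 2, 75]
[9, 9, 8, 4, 9, 2]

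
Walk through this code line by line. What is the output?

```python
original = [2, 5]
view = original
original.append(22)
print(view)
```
[2, 5, 22]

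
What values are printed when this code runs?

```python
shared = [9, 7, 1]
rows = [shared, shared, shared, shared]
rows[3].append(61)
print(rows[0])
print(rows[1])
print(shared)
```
[9, 7, 1, 61]
[9, 7, 1, 61]
[9, 7, 1, 61]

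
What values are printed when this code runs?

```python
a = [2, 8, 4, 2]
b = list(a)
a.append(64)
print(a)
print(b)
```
[2, 8, 4, 2, 64]
[2, 8, 4, 2]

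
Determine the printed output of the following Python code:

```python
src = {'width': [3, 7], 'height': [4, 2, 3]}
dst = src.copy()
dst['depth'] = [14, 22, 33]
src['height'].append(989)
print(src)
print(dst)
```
{'width': [3, 7], 'height': [4, 2, 3, 989]}
{'width': [3, 7], 'height': [4, 2, 3, 989], 'depth': [14, 22, 33]}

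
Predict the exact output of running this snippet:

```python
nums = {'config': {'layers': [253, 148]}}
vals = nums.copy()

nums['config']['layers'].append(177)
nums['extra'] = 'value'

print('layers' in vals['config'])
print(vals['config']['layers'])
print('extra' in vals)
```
True
[253, 148, 177]
False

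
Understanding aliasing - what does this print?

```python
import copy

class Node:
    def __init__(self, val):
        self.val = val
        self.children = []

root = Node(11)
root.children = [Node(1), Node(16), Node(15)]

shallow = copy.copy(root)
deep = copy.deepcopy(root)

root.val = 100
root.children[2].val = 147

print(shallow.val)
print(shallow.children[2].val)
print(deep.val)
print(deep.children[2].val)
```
11
147
11
15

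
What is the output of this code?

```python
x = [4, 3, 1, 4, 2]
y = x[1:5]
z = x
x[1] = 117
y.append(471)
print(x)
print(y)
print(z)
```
[4, 117, 1, 4, 2]
[3, 1, 4, 2, 471]
[4, 117, 1, 4, 2]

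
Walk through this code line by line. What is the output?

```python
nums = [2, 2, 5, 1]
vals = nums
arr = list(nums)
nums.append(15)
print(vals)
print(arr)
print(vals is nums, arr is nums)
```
[2, 2, 5, 1, 15]
[2, 2, 5, 1]
True False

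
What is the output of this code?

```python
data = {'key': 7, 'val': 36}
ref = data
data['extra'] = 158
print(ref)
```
{'key': 7, 'val': 36, 'extra': 158}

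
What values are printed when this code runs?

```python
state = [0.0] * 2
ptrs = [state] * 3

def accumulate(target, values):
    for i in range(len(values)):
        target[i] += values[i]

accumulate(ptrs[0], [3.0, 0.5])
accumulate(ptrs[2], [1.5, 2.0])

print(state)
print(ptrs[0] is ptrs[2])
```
[4.5, 2.5]
True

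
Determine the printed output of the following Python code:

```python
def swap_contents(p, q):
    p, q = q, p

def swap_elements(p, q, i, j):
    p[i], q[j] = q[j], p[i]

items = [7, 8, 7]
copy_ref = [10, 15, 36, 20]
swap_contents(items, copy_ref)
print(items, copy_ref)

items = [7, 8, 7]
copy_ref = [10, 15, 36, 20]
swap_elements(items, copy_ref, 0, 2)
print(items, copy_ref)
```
[7, 8, 7] [10, 15, 36, 20]
[36, 8, 7] [10, 15, 7, 20]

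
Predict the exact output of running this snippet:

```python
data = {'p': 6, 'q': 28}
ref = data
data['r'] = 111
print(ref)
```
{'p': 6, 'q': 28, 'r': 111}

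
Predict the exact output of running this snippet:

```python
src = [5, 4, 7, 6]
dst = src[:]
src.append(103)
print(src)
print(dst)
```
[5, 4, 7, 6, 103]
[5, 4, 7, 6]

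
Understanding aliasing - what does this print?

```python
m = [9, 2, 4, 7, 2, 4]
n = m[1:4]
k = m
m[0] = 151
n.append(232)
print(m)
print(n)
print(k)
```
[151, 2, 4, 7, 2, 4]
[2, 4, 7, 232]
[151, 2, 4, 7, 2, 4]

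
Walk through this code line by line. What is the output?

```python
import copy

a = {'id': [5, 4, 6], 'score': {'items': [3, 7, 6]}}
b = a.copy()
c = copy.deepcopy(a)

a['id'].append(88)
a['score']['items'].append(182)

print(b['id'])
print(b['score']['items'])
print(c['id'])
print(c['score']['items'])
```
[5, 4, 6, 88]
[3, 7, 6, 182]
[5, 4, 6]
[3, 7, 6]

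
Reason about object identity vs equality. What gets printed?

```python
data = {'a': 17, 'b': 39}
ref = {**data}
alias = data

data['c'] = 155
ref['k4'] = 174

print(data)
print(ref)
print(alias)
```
{'a': 17, 'b': 39, 'c': 155}
{'a': 17, 'b': 39, 'k4': 174}
{'a': 17, 'b': 39, 'c': 155}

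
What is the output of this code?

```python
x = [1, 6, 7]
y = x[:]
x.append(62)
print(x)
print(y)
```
[1, 6, 7, 62]
[1, 6, 7]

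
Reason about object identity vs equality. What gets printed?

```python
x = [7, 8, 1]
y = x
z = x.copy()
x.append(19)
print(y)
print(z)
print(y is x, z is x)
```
[7, 8, 1, 19]
[7, 8, 1]
True False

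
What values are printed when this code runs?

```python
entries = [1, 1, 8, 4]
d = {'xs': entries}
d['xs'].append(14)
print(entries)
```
[1, 1, 8, 4, 14]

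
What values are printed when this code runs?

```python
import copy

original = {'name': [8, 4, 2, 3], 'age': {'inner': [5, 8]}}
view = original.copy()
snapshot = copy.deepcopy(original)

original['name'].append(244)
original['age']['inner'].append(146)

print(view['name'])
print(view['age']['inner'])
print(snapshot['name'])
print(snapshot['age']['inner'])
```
[8, 4, 2, 3, 244]
[5, 8, 146]
[8, 4, 2, 3]
[5, 8]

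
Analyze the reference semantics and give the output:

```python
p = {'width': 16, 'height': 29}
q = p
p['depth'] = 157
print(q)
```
{'width': 16, 'height': 29, 'depth': 157}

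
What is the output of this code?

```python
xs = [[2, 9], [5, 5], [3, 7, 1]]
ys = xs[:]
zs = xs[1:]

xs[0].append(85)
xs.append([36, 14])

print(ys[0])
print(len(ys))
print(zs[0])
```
[2, 9, 85]
3
[5, 5]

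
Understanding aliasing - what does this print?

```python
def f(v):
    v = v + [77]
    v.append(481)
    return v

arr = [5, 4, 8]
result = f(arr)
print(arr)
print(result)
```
[5, 4, 8]
[5, 4, 8, 77, 481]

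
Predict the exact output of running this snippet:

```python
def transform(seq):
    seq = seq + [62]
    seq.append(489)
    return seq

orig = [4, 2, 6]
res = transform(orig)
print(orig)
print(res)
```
[4, 2, 6]
[4, 2, 6, 62, 489]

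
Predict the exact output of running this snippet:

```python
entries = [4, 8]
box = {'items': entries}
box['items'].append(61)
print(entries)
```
[4, 8, 61]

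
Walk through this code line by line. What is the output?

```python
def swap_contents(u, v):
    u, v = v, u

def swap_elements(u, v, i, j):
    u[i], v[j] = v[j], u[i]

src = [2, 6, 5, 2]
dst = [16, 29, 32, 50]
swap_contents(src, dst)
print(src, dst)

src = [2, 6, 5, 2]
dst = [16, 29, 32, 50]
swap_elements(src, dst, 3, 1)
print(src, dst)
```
[2, 6, 5, 2] [16, 29, 32, 50]
[2, 6, 5, 29] [16, 2, 32, 50]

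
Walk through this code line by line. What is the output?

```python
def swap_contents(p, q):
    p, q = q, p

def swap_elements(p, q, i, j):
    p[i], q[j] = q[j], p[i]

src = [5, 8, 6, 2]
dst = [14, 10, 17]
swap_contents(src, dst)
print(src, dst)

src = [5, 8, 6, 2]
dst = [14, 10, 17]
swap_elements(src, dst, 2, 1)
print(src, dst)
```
[5, 8, 6, 2] [14, 10, 17]
[5, 8, 10, 2] [14, 6, 17]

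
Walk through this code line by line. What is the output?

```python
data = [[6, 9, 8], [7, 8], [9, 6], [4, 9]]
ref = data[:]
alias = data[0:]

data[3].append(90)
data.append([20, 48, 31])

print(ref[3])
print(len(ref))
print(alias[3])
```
[4, 9, 90]
4
[4, 9, 90]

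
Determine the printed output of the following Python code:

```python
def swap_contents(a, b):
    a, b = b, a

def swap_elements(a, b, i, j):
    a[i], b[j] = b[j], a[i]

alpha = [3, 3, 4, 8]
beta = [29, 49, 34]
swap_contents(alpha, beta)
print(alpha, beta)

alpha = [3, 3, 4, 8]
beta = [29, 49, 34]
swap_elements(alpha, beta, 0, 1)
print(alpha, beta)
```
[3, 3, 4, 8] [29, 49, 34]
[49, 3, 4, 8] [29, 3, 34]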